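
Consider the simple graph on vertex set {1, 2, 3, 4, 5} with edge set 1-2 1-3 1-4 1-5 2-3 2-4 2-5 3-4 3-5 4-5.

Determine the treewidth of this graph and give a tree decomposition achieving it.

A single bag containing all 5 vertices is trivially a valid decomposition of width 4. On the other hand G contains the 5-clique {1, 2, 3, 4, 5}. A clique must lie in a single bag of any decomposition, so no decomposition can have width below 4. The upper and lower bounds meet at 4, so that is the treewidth.

Treewidth 4.
Bags: B1 = {1, 2, 3, 4, 5}
Tree: (single bag)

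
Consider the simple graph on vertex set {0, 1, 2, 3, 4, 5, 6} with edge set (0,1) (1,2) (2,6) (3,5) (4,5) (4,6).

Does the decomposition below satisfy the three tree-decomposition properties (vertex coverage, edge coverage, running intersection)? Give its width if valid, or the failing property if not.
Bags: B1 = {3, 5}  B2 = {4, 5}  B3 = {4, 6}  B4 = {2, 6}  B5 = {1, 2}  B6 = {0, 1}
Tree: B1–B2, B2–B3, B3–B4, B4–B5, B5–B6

Every vertex of G appears in some bag (union = {0, 1, 2, 3, 4, 5, 6}); every edge is covered by a bag; and for each vertex v the set of bags containing v is connected in the bag tree. The decomposition is therefore valid. The largest bag has 2 vertices, so the width is 1.

Yes; width 1.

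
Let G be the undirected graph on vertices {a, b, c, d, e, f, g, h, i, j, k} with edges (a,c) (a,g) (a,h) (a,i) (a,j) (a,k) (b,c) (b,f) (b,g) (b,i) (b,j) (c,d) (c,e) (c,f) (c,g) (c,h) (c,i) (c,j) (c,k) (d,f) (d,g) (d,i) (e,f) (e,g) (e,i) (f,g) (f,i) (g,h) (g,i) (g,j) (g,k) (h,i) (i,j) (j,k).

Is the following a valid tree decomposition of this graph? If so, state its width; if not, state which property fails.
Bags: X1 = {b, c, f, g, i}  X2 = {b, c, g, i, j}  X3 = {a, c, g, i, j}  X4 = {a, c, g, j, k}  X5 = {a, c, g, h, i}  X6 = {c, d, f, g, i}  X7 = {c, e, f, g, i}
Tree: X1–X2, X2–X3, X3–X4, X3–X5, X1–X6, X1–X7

Checking the three conditions: (i) the bags cover all of {a, b, c, d, e, f, g, h, i, j, k}; (ii) for each edge, some bag contains both endpoints; (iii) the bags containing any fixed vertex form a subtree. All hold, so the decomposition is valid with width 5 − 1 = 4.

Yes; width 4.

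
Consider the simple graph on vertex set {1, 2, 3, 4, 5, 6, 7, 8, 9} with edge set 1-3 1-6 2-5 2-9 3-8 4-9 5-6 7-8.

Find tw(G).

1

A width-1 tree decomposition is:
Bags: B1 = {7, 8}  B2 = {3, 8}  B3 = {1, 3}  B4 = {1, 6}  B5 = {5, 6}  B6 = {2, 5}  B7 = {2, 9}  B8 = {4, 9}
Tree: B1–B2, B2–B3, B3–B4, B4–B5, B5–B6, B6–B7, B7–B8
The largest bag has 2 vertices, giving width 1; this decomposition certifies tw(G) ≤ 1. Since G has at least one edge (e.g. 7–8), it is not an edgeless graph, so tw(G) ≥ 1. Combining the bounds, tw(G) = 1.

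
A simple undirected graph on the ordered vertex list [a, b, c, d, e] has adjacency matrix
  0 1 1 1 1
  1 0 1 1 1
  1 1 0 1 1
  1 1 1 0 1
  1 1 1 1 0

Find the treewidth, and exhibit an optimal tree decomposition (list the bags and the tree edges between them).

A single bag containing all 5 vertices is trivially a valid decomposition of width 4. On the other hand G contains the 5-clique {a, b, c, d, e}. A clique must lie in a single bag of any decomposition, so no decomposition can have width below 4. Hence tw(G) = 4 exactly.

Treewidth 4.
Bags: B1 = {a, b, c, d, e}
Tree: (single bag)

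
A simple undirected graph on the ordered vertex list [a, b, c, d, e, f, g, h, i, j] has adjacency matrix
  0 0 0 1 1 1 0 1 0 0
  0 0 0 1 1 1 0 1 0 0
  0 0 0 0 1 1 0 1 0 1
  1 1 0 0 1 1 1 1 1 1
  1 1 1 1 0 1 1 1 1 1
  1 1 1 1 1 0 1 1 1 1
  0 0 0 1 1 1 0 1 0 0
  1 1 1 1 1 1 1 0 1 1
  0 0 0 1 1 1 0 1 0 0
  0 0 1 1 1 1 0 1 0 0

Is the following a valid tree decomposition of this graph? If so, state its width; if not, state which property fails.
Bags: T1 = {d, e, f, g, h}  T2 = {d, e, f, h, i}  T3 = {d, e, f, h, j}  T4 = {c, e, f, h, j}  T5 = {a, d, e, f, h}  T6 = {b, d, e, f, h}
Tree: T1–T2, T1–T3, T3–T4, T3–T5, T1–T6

Yes; width 4.

Vertex coverage: the bags together contain {a, b, c, d, e, f, g, h, i, j}, the full vertex set. Edge coverage: each edge of G has both endpoints in at least one bag. Running intersection: for every vertex, the bags containing it form a connected subtree. All three properties hold, so this is a valid tree decomposition of width max|bag| − 1 = 4, and hence tw(G) ≤ 4.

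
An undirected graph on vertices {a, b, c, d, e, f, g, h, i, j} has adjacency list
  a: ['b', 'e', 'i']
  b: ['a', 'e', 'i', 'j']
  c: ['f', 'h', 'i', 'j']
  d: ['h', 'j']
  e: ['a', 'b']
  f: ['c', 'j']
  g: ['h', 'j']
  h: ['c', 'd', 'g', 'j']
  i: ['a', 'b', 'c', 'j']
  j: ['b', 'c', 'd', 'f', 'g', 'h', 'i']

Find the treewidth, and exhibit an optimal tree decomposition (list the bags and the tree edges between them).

The largest bag has 3 vertices, giving width 2; this decomposition certifies tw(G) ≤ 2. On the other hand G contains the 3-clique {g, h, j}. A clique must lie in a single bag of any decomposition, so no decomposition can have width below 2. Combining the bounds, tw(G) = 2.

Treewidth 2.
One optimal decomposition is:
Bags: B1 = {c, i, j}  B2 = {c, h, j}  B3 = {g, h, j}  B4 = {d, h, j}  B5 = {c, f, j}  B6 = {b, i, j}  B7 = {a, b, i}  B8 = {a, b, e}
Tree: B1–B2, B2–B3, B2–B4, B2–B5, B1–B6, B6–B7, B7–B8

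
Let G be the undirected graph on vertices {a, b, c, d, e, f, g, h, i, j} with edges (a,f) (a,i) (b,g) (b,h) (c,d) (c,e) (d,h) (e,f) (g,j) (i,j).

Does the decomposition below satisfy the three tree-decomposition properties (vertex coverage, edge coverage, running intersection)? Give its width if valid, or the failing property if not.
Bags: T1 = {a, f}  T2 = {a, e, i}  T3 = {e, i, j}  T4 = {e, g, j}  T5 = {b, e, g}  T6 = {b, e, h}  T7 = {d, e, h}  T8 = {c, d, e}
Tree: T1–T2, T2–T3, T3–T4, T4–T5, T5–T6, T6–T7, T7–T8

A tree decomposition must satisfy three properties: every vertex lies in some bag; for every edge, both endpoints lie together in some bag; and for every vertex, the bags containing it form a connected subtree. Here edge (e,f) lies in no bag, so the decomposition is invalid.

No — edge (e,f) lies in no bag.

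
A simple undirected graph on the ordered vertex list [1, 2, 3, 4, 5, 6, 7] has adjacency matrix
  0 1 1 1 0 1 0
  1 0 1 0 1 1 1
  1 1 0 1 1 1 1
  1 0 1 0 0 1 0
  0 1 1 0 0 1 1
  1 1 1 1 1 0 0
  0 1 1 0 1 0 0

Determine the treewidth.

A width-3 tree decomposition is:
Bags: B1 = {2, 3, 5, 6}  B2 = {1, 2, 3, 6}  B3 = {1, 3, 4, 6}  B4 = {2, 3, 5, 7}
Tree: B1–B2, B2–B3, B1–B4
Every bag has size at most 4, so the width is 4 − 1 = 3 and tw(G) ≤ 3. On the other hand G contains the 4-clique {1, 2, 3, 6}. A clique must lie in a single bag of any decomposition, so no decomposition can have width below 3. The upper and lower bounds meet at 3, so that is the treewidth.

3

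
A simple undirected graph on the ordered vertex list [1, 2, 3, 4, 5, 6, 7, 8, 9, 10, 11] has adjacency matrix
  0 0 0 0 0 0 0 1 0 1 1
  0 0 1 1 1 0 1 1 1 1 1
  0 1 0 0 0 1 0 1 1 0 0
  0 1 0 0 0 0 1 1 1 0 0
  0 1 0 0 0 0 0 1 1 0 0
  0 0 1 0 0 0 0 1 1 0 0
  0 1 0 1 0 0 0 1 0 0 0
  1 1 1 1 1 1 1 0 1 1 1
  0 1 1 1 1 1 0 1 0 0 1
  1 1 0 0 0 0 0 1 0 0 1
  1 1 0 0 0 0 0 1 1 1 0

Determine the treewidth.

3

A width-3 tree decomposition is:
Bags: B1 = {2, 8, 9, 11}  B2 = {2, 3, 8, 9}  B3 = {2, 8, 10, 11}  B4 = {1, 8, 10, 11}  B5 = {2, 5, 8, 9}  B6 = {3, 6, 8, 9}  B7 = {2, 4, 8, 9}  B8 = {2, 4, 7, 8}
Tree: B1–B2, B1–B3, B3–B4, B2–B5, B2–B6, B2–B7, B7–B8
Every bag has size at most 4, so the width is 4 − 1 = 3 and tw(G) ≤ 3. On the other hand G contains the 4-clique {1, 8, 10, 11}. A clique must lie in a single bag of any decomposition, so no decomposition can have width below 3. Combining the bounds, tw(G) = 3.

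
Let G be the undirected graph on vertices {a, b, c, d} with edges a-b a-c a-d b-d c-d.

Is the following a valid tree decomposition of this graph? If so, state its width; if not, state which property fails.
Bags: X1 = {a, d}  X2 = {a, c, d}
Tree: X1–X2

A tree decomposition must satisfy three properties: every vertex lies in some bag; for every edge, both endpoints lie together in some bag; and for every vertex, the bags containing it form a connected subtree. Here vertex b appears in no bag, so the decomposition is invalid.

No — vertex b appears in no bag.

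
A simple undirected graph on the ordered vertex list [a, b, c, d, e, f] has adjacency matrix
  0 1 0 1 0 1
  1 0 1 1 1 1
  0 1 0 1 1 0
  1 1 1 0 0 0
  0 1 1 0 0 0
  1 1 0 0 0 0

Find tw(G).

A width-2 tree decomposition is:
Bags: B1 = {b, c, d}  B2 = {a, b, d}  B3 = {a, b, f}  B4 = {b, c, e}
Tree: B1–B2, B2–B3, B1–B4
The largest bag has 3 vertices, giving width 2; this decomposition certifies tw(G) ≤ 2. On the other hand G contains the 3-clique {b, c, d}. A clique must lie in a single bag of any decomposition, so no decomposition can have width below 2. Combining the bounds, tw(G) = 2.

2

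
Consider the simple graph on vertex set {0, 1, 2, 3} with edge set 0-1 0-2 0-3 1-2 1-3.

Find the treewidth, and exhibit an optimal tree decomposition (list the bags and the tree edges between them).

The largest bag has 3 vertices, giving width 2; this decomposition certifies tw(G) ≤ 2. On the other hand G contains the 3-clique {0, 1, 2}. A clique must lie in a single bag of any decomposition, so no decomposition can have width below 2. Combining the bounds, tw(G) = 2.

Treewidth 2.
Bags: B1 = {0, 1, 2}  B2 = {0, 1, 3}
Tree: B1–B2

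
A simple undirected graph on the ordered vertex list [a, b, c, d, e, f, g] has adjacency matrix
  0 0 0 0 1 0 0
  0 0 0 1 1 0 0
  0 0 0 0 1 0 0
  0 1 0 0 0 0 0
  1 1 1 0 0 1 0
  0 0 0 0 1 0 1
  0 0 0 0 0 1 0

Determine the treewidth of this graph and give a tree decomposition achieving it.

Every bag has size at most 2, so the width is 2 − 1 = 1 and tw(G) ≤ 1. Since G has at least one edge (e.g. e–f), it is not an edgeless graph, so tw(G) ≥ 1. The upper and lower bounds meet at 1, so that is the treewidth.

Treewidth 1.
One such decomposition:
Bags: B1 = {e, f}  B2 = {f, g}  B3 = {b, e}  B4 = {c, e}  B5 = {b, d}  B6 = {a, e}
Tree: B1–B2, B1–B3, B3–B4, B3–B5, B1–B6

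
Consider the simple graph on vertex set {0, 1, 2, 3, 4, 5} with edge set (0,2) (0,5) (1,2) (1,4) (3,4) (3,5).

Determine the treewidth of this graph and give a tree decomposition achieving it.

Treewidth 2.
One optimal decomposition is:
Bags: B1 = {0, 1, 2}  B2 = {0, 1, 5}  B3 = {1, 3, 5}  B4 = {1, 3, 4}
Tree: B1–B2, B2–B3, B3–B4

The largest bag has 3 vertices, giving width 2; this decomposition certifies tw(G) ≤ 2. The edges 1–2–0–5–3–4–1 form a cycle, so G is not a tree and its treewidth is at least 2. Hence tw(G) = 2 exactly.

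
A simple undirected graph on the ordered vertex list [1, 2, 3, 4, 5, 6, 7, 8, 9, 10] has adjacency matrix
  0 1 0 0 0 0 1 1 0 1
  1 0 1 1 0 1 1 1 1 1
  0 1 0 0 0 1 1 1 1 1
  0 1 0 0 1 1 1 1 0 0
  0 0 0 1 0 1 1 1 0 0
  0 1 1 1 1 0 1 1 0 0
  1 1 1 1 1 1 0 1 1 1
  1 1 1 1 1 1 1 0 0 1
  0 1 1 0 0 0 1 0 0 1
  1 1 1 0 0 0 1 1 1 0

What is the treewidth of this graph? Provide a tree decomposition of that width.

Every bag has size at most 5, so the width is 5 − 1 = 4 and tw(G) ≤ 4. Conversely, {1, 2, 7, 8, 10} is a clique of size 5, and the vertices of any clique must share a bag in every tree decomposition; so some bag has ≥ 5 vertices and tw(G) ≥ 4. Combining the bounds, tw(G) = 4.

Treewidth 4.
One optimal decomposition is:
Bags: B1 = {2, 3, 6, 7, 8}  B2 = {2, 4, 6, 7, 8}  B3 = {2, 3, 7, 8, 10}  B4 = {4, 5, 6, 7, 8}  B5 = {2, 3, 7, 9, 10}  B6 = {1, 2, 7, 8, 10}
Tree: B1–B2, B1–B3, B2–B4, B3–B5, B3–B6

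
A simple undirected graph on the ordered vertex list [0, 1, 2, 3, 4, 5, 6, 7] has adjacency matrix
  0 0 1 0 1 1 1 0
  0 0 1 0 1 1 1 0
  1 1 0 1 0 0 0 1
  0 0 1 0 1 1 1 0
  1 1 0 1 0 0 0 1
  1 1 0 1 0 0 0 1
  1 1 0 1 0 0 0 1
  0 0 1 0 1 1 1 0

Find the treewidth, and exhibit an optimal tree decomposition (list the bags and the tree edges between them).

Each bag holds 5 vertices, so the decomposition has width 4, which upper-bounds the treewidth. For the lower bound: the 5 vertex sets {0,5}, {3,4}, {2,7}, {6}, {1} are disjoint, each induces a connected subgraph, and every pair is joined by at least one edge of G. Contracting each set to a single vertex therefore yields K_{5} as a minor, and since treewidth is minor-monotone, tw(G) ≥ tw(K_{5}) = 4. Hence tw(G) = 4 exactly.

Treewidth 4.
One such decomposition:
Bags: B1 = {0, 2, 4, 5, 6}  B2 = {2, 3, 4, 5, 6}  B3 = {2, 4, 5, 6, 7}  B4 = {1, 2, 4, 5, 6}
Tree: B1–B2, B2–B3, B3–B4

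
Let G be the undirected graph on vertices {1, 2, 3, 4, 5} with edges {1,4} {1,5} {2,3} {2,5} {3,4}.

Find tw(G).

A width-2 tree decomposition is:
Bags: B1 = {2, 3, 4}  B2 = {2, 4, 5}  B3 = {1, 4, 5}
Tree: B1–B2, B2–B3
Every bag has size at most 3, so the width is 3 − 1 = 2 and tw(G) ≤ 2. For the lower bound, G contains the cycle 4–3–2–5–1–4, so G is not a forest; only forests have treewidth ≤ 1, hence tw(G) ≥ 2. Therefore the treewidth is 2.

2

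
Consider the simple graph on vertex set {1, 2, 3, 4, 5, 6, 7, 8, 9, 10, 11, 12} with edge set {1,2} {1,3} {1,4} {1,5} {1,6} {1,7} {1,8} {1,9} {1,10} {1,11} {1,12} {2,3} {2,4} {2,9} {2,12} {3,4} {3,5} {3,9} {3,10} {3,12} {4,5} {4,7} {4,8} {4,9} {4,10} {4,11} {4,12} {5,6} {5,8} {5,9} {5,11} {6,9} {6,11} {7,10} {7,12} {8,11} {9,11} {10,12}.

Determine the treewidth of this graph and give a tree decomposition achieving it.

Treewidth 4.
One optimal decomposition is:
Bags: B1 = {1, 2, 3, 4, 12}  B2 = {1, 2, 3, 4, 9}  B3 = {1, 3, 4, 10, 12}  B4 = {1, 3, 4, 5, 9}  B5 = {1, 4, 7, 10, 12}  B6 = {1, 4, 5, 9, 11}  B7 = {1, 4, 5, 8, 11}  B8 = {1, 5, 6, 9, 11}
Tree: B1–B2, B1–B3, B2–B4, B3–B5, B4–B6, B6–B7, B6–B8

The largest bag has 5 vertices, giving width 4; this decomposition certifies tw(G) ≤ 4. Conversely, {1, 4, 5, 8, 11} is a clique of size 5, and the vertices of any clique must share a bag in every tree decomposition; so some bag has ≥ 5 vertices and tw(G) ≥ 4. Hence tw(G) = 4 exactly.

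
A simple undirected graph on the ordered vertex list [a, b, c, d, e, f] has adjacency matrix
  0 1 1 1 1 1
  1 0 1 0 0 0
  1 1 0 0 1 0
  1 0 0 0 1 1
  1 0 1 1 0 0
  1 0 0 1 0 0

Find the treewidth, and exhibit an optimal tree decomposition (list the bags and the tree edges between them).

Treewidth 2.
Bags: B1 = {a, d, e}  B2 = {a, d, f}  B3 = {a, c, e}  B4 = {a, b, c}
Tree: B1–B2, B1–B3, B3–B4

Each bag holds 3 vertices, so the decomposition has width 2, which upper-bounds the treewidth. For the lower bound, the 3 vertices {a, d, e} are pairwise adjacent, and any tree decomposition puts a clique entirely inside one bag — forcing width ≥ 2. Combining the bounds, tw(G) = 2.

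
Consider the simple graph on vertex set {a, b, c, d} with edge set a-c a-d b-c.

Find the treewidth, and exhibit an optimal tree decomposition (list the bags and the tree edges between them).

Each bag holds 2 vertices, so the decomposition has width 1, which upper-bounds the treewidth. Any graph with an edge has treewidth ≥ 1, and G has the edge d–a. Hence tw(G) = 1 exactly.

Treewidth 1.
One optimal decomposition is:
Bags: B1 = {a, d}  B2 = {a, c}  B3 = {b, c}
Tree: B1–B2, B2–B3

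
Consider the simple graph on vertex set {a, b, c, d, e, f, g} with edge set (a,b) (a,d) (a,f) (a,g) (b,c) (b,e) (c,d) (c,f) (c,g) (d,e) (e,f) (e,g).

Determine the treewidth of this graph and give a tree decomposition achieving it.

Treewidth 3.
Bags: B1 = {a, c, d, e}  B2 = {a, b, c, e}  B3 = {a, c, e, f}  B4 = {a, c, e, g}
Tree: B1–B2, B2–B3, B3–B4

Each bag holds 4 vertices, so the decomposition has width 3, which upper-bounds the treewidth. For the lower bound: the 4 vertex sets {c,d}, {b,e}, {a}, {f} are disjoint, each induces a connected subgraph, and every pair is joined by at least one edge of G. Contracting each set to a single vertex therefore yields K_{4} as a minor, and since treewidth is minor-monotone, tw(G) ≥ tw(K_{4}) = 3. The upper and lower bounds meet at 3, so that is the treewidth.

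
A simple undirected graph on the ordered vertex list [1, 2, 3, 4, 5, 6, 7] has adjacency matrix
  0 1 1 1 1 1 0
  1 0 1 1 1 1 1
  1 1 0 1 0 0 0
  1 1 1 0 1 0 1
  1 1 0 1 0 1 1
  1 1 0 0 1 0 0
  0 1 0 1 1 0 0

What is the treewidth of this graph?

A width-3 tree decomposition is:
Bags: B1 = {1, 2, 4, 5}  B2 = {1, 2, 5, 6}  B3 = {1, 2, 3, 4}  B4 = {2, 4, 5, 7}
Tree: B1–B2, B1–B3, B1–B4
The largest bag has 4 vertices, giving width 3; this decomposition certifies tw(G) ≤ 3. Conversely, {1, 2, 3, 4} is a clique of size 4, and the vertices of any clique must share a bag in every tree decomposition; so some bag has ≥ 4 vertices and tw(G) ≥ 3. Therefore the treewidth is 3.

3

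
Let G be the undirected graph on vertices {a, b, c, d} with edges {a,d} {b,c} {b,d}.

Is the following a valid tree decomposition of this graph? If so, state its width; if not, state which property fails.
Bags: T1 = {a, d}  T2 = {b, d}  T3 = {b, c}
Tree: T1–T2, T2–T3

Vertex coverage: the bags together contain {a, b, c, d}, the full vertex set. Edge coverage: each edge of G has both endpoints in at least one bag. Running intersection: for every vertex, the bags containing it form a connected subtree. All three properties hold, so this is a valid tree decomposition of width max|bag| − 1 = 1, and hence tw(G) ≤ 1.

Yes; width 1.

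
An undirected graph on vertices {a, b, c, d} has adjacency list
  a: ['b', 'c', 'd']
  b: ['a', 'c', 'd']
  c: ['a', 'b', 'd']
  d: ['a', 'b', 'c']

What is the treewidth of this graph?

3

A width-3 tree decomposition is:
Bags: B1 = {a, b, c, d}
Tree: (single bag)
A single bag containing all 4 vertices is trivially a valid decomposition of width 3. Conversely, {a, b, c, d} is a clique of size 4, and the vertices of any clique must share a bag in every tree decomposition; so some bag has ≥ 4 vertices and tw(G) ≥ 3. Hence tw(G) = 3 exactly.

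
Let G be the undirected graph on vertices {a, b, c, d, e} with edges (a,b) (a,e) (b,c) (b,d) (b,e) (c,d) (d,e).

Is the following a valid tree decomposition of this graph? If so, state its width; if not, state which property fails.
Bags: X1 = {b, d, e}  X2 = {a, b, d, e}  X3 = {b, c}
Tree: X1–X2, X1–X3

No — edge (d,c) lies in no bag.

A tree decomposition must satisfy three properties: every vertex lies in some bag; for every edge, both endpoints lie together in some bag; and for every vertex, the bags containing it form a connected subtree. Here edge (d,c) lies in no bag, so the decomposition is invalid.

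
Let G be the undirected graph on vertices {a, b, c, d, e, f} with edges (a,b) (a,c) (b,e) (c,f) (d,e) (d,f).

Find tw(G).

2

A width-2 tree decomposition is:
Bags: B1 = {b, d, e}  B2 = {a, b, d}  B3 = {a, c, d}  B4 = {c, d, f}
Tree: B1–B2, B2–B3, B3–B4
Each bag holds 3 vertices, so the decomposition has width 2, which upper-bounds the treewidth. For the lower bound, G contains the cycle d–e–b–a–c–f–d, so G is not a forest; only forests have treewidth ≤ 1, hence tw(G) ≥ 2. Hence tw(G) = 2 exactly.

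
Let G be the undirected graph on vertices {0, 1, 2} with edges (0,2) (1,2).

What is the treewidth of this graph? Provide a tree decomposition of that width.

Treewidth 1.
One optimal decomposition is:
Bags: B1 = {0, 2}  B2 = {1, 2}
Tree: B1–B2

Each bag holds 2 vertices, so the decomposition has width 1, which upper-bounds the treewidth. G has an edge, so its treewidth is at least 1. The upper and lower bounds meet at 1, so that is the treewidth.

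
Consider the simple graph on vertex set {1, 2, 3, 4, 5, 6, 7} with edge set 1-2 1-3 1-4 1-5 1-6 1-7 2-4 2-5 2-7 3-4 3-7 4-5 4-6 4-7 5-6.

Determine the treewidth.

A width-3 tree decomposition is:
Bags: B1 = {1, 2, 4, 7}  B2 = {1, 3, 4, 7}  B3 = {1, 2, 4, 5}  B4 = {1, 4, 5, 6}
Tree: B1–B2, B1–B3, B3–B4
Each bag holds 4 vertices, so the decomposition has width 3, which upper-bounds the treewidth. For the lower bound, the 4 vertices {1, 2, 4, 5} are pairwise adjacent, and any tree decomposition puts a clique entirely inside one bag — forcing width ≥ 3. Combining the bounds, tw(G) = 3.

3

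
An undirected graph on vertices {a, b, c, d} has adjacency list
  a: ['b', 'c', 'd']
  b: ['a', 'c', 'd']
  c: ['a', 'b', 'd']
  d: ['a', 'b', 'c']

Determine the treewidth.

A width-3 tree decomposition is:
Bags: B1 = {a, b, c, d}
Tree: (single bag)
A single bag containing all 4 vertices is trivially a valid decomposition of width 3. On the other hand G contains the 4-clique {a, b, c, d}. A clique must lie in a single bag of any decomposition, so no decomposition can have width below 3. Therefore the treewidth is 3.

3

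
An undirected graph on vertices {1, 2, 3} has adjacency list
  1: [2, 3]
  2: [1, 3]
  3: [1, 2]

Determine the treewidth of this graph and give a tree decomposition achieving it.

With just one bag of size 3, the width is 3 − 1 = 2, so tw(G) ≤ 2. For the lower bound, the 3 vertices {1, 2, 3} are pairwise adjacent, and any tree decomposition puts a clique entirely inside one bag — forcing width ≥ 2. Hence tw(G) = 2 exactly.

Treewidth 2.
One optimal decomposition is:
Bags: B1 = {1, 2, 3}
Tree: (single bag)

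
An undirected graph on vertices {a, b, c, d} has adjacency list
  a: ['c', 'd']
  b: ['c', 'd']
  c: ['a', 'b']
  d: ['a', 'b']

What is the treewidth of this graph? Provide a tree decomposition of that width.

Every bag has size at most 3, so the width is 3 − 1 = 2 and tw(G) ≤ 2. Since b–c–a–d–b is a cycle in G, G is not acyclic. Forests are exactly the graphs of treewidth ≤ 1, so tw(G) ≥ 2. Combining the bounds, tw(G) = 2.

Treewidth 2.
One optimal decomposition is:
Bags: B1 = {a, b, c}  B2 = {a, b, d}
Tree: B1–B2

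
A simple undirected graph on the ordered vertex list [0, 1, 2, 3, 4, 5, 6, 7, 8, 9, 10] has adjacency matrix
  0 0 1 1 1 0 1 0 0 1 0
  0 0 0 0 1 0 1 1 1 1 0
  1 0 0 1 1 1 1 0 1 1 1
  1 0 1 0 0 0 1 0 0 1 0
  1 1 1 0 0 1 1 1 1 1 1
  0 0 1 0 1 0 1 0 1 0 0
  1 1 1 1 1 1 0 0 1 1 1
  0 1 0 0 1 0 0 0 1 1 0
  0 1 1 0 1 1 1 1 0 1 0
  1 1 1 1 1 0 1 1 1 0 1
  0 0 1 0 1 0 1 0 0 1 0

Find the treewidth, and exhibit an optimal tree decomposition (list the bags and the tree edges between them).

Each bag holds 5 vertices, so the decomposition has width 4, which upper-bounds the treewidth. On the other hand G contains the 5-clique {0, 2, 3, 6, 9}. A clique must lie in a single bag of any decomposition, so no decomposition can have width below 4. Therefore the treewidth is 4.

Treewidth 4.
Bags: B1 = {2, 4, 6, 8, 9}  B2 = {0, 2, 4, 6, 9}  B3 = {2, 4, 5, 6, 8}  B4 = {2, 4, 6, 9, 10}  B5 = {0, 2, 3, 6, 9}  B6 = {1, 4, 6, 8, 9}  B7 = {1, 4, 7, 8, 9}
Tree: B1–B2, B1–B3, B2–B4, B2–B5, B1–B6, B6–B7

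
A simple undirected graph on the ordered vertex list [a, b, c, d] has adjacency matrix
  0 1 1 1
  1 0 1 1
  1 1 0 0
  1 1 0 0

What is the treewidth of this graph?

A width-2 tree decomposition is:
Bags: B1 = {a, b, c}  B2 = {a, b, d}
Tree: B1–B2
The largest bag has 3 vertices, giving width 2; this decomposition certifies tw(G) ≤ 2. On the other hand G contains the 3-clique {a, b, d}. A clique must lie in a single bag of any decomposition, so no decomposition can have width below 2. Therefore the treewidth is 2.

2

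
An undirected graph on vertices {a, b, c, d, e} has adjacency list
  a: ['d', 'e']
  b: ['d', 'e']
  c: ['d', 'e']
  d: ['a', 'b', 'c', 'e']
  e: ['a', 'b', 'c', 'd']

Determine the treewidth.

2

A width-2 tree decomposition is:
Bags: B1 = {a, d, e}  B2 = {c, d, e}  B3 = {b, d, e}
Tree: B1–B2, B2–B3
Each bag holds 3 vertices, so the decomposition has width 2, which upper-bounds the treewidth. For the lower bound, the 3 vertices {c, d, e} are pairwise adjacent, and any tree decomposition puts a clique entirely inside one bag — forcing width ≥ 2. Hence tw(G) = 2 exactly.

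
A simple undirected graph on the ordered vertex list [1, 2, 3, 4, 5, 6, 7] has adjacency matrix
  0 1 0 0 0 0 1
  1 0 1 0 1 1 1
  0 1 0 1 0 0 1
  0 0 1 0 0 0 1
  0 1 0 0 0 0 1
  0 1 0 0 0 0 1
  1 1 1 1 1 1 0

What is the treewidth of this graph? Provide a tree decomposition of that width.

Treewidth 2.
One optimal decomposition is:
Bags: B1 = {2, 5, 7}  B2 = {1, 2, 7}  B3 = {2, 3, 7}  B4 = {3, 4, 7}  B5 = {2, 6, 7}
Tree: B1–B2, B1–B3, B3–B4, B2–B5

Each bag holds 3 vertices, so the decomposition has width 2, which upper-bounds the treewidth. For the lower bound, the 3 vertices {1, 2, 7} are pairwise adjacent, and any tree decomposition puts a clique entirely inside one bag — forcing width ≥ 2. Combining the bounds, tw(G) = 2.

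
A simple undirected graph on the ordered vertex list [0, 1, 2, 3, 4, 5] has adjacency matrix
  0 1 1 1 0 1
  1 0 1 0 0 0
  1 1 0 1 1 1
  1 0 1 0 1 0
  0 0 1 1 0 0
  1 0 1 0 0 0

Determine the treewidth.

2

A width-2 tree decomposition is:
Bags: B1 = {0, 1, 2}  B2 = {0, 2, 3}  B3 = {2, 3, 4}  B4 = {0, 2, 5}
Tree: B1–B2, B2–B3, B1–B4
Each bag holds 3 vertices, so the decomposition has width 2, which upper-bounds the treewidth. On the other hand G contains the 3-clique {0, 1, 2}. A clique must lie in a single bag of any decomposition, so no decomposition can have width below 2. Hence tw(G) = 2 exactly.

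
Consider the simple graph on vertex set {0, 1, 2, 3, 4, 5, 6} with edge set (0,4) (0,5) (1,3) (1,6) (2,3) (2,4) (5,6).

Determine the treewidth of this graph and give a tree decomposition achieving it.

Treewidth 2.
One such decomposition:
Bags: B1 = {1, 3, 6}  B2 = {3, 5, 6}  B3 = {0, 3, 5}  B4 = {0, 3, 4}  B5 = {2, 3, 4}
Tree: B1–B2, B2–B3, B3–B4, B4–B5

Every bag has size at most 3, so the width is 3 − 1 = 2 and tw(G) ≤ 2. The edges 3–1–6–5–0–4–2–3 form a cycle, so G is not a tree and its treewidth is at least 2. Combining the bounds, tw(G) = 2.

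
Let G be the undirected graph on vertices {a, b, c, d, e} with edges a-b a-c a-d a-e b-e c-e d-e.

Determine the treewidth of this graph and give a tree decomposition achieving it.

Treewidth 2.
One such decomposition:
Bags: B1 = {a, d, e}  B2 = {a, b, e}  B3 = {a, c, e}
Tree: B1–B2, B2–B3

Every bag has size at most 3, so the width is 3 − 1 = 2 and tw(G) ≤ 2. For the lower bound, the 3 vertices {a, d, e} are pairwise adjacent, and any tree decomposition puts a clique entirely inside one bag — forcing width ≥ 2. The upper and lower bounds meet at 2, so that is the treewidth.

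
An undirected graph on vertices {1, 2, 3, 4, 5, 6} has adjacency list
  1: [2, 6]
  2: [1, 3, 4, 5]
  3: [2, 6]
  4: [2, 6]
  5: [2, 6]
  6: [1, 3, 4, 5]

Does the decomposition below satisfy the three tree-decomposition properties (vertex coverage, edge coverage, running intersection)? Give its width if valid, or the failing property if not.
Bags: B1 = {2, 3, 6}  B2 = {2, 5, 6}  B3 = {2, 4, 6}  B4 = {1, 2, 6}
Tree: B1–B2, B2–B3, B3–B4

Vertex coverage: the bags together contain {1, 2, 3, 4, 5, 6}, the full vertex set. Edge coverage: each edge of G has both endpoints in at least one bag. Running intersection: for every vertex, the bags containing it form a connected subtree. All three properties hold, so this is a valid tree decomposition of width max|bag| − 1 = 2, and hence tw(G) ≤ 2.

Yes; width 2.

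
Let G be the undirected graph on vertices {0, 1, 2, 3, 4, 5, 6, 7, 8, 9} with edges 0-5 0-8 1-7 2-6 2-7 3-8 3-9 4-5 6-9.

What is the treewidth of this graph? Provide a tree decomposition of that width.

Treewidth 1.
One optimal decomposition is:
Bags: B1 = {4, 5}  B2 = {0, 5}  B3 = {0, 8}  B4 = {3, 8}  B5 = {3, 9}  B6 = {6, 9}  B7 = {2, 6}  B8 = {2, 7}  B9 = {1, 7}
Tree: B1–B2, B2–B3, B3–B4, B4–B5, B5–B6, B6–B7, B7–B8, B8–B9

Each bag holds 2 vertices, so the decomposition has width 1, which upper-bounds the treewidth. G has an edge, so its treewidth is at least 1. Therefore the treewidth is 1.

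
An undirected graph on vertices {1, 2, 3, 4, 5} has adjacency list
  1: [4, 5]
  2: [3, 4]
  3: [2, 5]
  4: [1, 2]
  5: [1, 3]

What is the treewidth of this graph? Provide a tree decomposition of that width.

Every bag has size at most 3, so the width is 3 − 1 = 2 and tw(G) ≤ 2. The edges 4–2–3–5–1–4 form a cycle, so G is not a tree and its treewidth is at least 2. Therefore the treewidth is 2.

Treewidth 2.
One optimal decomposition is:
Bags: B1 = {2, 3, 4}  B2 = {3, 4, 5}  B3 = {1, 4, 5}
Tree: B1–B2, B2–B3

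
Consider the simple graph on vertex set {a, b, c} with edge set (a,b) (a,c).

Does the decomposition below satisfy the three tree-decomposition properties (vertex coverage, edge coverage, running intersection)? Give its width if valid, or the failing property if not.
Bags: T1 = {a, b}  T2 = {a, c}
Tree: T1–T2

Yes; width 1.

Vertex coverage: the bags together contain {a, b, c}, the full vertex set. Edge coverage: each edge of G has both endpoints in at least one bag. Running intersection: for every vertex, the bags containing it form a connected subtree. All three properties hold, so this is a valid tree decomposition of width max|bag| − 1 = 1, and hence tw(G) ≤ 1.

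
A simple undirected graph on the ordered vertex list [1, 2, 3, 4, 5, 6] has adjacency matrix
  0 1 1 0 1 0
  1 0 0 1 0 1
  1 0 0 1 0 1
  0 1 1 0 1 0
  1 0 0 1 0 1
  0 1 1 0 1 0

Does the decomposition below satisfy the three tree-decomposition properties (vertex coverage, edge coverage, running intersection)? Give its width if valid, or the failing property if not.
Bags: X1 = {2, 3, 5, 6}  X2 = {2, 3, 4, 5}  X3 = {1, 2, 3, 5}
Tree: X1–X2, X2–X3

Checking the three conditions: (i) the bags cover all of {1, 2, 3, 4, 5, 6}; (ii) for each edge, some bag contains both endpoints; (iii) the bags containing any fixed vertex form a subtree. All hold, so the decomposition is valid with width 4 − 1 = 3.

Yes; width 3.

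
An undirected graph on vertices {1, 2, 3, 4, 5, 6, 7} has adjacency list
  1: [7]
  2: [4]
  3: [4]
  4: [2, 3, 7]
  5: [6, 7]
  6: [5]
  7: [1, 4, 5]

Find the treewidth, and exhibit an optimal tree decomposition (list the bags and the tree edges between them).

Every bag has size at most 2, so the width is 2 − 1 = 1 and tw(G) ≤ 1. Since G has at least one edge (e.g. 7–4), it is not an edgeless graph, so tw(G) ≥ 1. Therefore the treewidth is 1.

Treewidth 1.
One such decomposition:
Bags: B1 = {4, 7}  B2 = {5, 7}  B3 = {2, 4}  B4 = {1, 7}  B5 = {3, 4}  B6 = {5, 6}
Tree: B1–B2, B1–B3, B1–B4, B3–B5, B2–B6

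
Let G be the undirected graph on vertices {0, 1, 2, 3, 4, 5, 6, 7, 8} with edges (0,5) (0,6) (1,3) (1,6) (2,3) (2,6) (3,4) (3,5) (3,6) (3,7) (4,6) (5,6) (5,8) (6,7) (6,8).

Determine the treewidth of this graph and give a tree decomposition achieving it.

Every bag has size at most 3, so the width is 3 − 1 = 2 and tw(G) ≤ 2. Conversely, {0, 5, 6} is a clique of size 3, and the vertices of any clique must share a bag in every tree decomposition; so some bag has ≥ 3 vertices and tw(G) ≥ 2. The upper and lower bounds meet at 2, so that is the treewidth.

Treewidth 2.
Bags: B1 = {5, 6, 8}  B2 = {3, 5, 6}  B3 = {1, 3, 6}  B4 = {3, 4, 6}  B5 = {0, 5, 6}  B6 = {3, 6, 7}  B7 = {2, 3, 6}
Tree: B1–B2, B2–B3, B3–B4, B2–B5, B4–B6, B3–B7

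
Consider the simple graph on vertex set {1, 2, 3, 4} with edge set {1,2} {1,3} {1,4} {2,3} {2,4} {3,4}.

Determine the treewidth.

A width-3 tree decomposition is:
Bags: B1 = {1, 2, 3, 4}
Tree: (single bag)
A single bag containing all 4 vertices is trivially a valid decomposition of width 3. On the other hand G contains the 4-clique {1, 2, 3, 4}. A clique must lie in a single bag of any decomposition, so no decomposition can have width below 3. Hence tw(G) = 3 exactly.

3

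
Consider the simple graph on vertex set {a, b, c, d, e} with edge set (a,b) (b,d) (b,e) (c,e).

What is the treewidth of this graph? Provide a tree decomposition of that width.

Treewidth 1.
One optimal decomposition is:
Bags: B1 = {b, d}  B2 = {b, e}  B3 = {a, b}  B4 = {c, e}
Tree: B1–B2, B2–B3, B2–B4

The largest bag has 2 vertices, giving width 1; this decomposition certifies tw(G) ≤ 1. Since G has at least one edge (e.g. d–b), it is not an edgeless graph, so tw(G) ≥ 1. Hence tw(G) = 1 exactly.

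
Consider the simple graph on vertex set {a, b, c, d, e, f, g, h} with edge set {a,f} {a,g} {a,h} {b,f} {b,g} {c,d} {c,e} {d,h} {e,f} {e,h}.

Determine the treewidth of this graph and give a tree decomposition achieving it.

Each bag holds 3 vertices, so the decomposition has width 2, which upper-bounds the treewidth. For the lower bound, G contains the cycle d–c–e–h–d, so G is not a forest; only forests have treewidth ≤ 1, hence tw(G) ≥ 2. Hence tw(G) = 2 exactly.

Treewidth 2.
One such decomposition:
Bags: B1 = {c, d, h}  B2 = {c, e, h}  B3 = {a, e, h}  B4 = {a, e, f}  B5 = {a, f, g}  B6 = {b, f, g}
Tree: B1–B2, B2–B3, B3–B4, B4–B5, B5–B6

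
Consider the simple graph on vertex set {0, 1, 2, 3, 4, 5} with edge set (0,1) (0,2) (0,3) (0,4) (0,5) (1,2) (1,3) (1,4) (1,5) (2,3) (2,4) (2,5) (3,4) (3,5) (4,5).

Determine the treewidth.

5

A width-5 tree decomposition is:
Bags: B1 = {0, 1, 2, 3, 4, 5}
Tree: (single bag)
With just one bag of size 6, the width is 6 − 1 = 5, so tw(G) ≤ 5. For the lower bound, the 6 vertices {0, 1, 2, 3, 4, 5} are pairwise adjacent, and any tree decomposition puts a clique entirely inside one bag — forcing width ≥ 5. The upper and lower bounds meet at 5, so that is the treewidth.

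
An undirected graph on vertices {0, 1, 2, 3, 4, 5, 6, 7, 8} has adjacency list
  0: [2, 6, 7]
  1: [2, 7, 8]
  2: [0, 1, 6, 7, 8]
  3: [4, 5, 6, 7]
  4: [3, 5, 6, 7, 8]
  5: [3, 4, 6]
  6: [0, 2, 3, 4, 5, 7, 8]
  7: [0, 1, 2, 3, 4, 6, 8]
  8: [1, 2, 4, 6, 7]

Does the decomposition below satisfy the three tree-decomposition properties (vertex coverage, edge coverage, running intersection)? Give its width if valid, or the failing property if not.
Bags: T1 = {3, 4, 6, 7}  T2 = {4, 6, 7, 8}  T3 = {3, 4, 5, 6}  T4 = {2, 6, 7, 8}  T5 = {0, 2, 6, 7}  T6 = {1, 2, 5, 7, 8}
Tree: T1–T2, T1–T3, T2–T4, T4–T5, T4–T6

A tree decomposition must satisfy three properties: every vertex lies in some bag; for every edge, both endpoints lie together in some bag; and for every vertex, the bags containing it form a connected subtree. Here bags containing vertex 5 are not connected in the tree, so the decomposition is invalid.

No — bags containing vertex 5 are not connected in the tree.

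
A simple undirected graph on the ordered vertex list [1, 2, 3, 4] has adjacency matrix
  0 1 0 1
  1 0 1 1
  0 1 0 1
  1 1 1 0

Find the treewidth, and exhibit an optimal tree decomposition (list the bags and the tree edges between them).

Treewidth 2.
One optimal decomposition is:
Bags: B1 = {1, 2, 4}  B2 = {2, 3, 4}
Tree: B1–B2

Every bag has size at most 3, so the width is 3 − 1 = 2 and tw(G) ≤ 2. Conversely, {1, 2, 4} is a clique of size 3, and the vertices of any clique must share a bag in every tree decomposition; so some bag has ≥ 3 vertices and tw(G) ≥ 2. Therefore the treewidth is 2.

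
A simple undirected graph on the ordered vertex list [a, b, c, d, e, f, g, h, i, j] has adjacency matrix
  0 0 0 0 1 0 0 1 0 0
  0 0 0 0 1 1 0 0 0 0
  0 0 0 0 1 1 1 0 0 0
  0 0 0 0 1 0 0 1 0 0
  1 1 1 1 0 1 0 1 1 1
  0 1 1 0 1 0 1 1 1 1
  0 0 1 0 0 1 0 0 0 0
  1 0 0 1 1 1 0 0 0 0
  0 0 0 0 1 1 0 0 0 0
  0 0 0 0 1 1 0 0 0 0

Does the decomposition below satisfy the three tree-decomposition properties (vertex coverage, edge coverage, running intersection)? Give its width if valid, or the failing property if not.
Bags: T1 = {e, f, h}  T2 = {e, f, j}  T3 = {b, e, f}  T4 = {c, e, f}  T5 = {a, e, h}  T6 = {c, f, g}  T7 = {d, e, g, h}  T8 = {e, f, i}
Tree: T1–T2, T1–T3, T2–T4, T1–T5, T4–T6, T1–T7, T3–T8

No — bags containing vertex g are not connected in the tree.

A tree decomposition must satisfy three properties: every vertex lies in some bag; for every edge, both endpoints lie together in some bag; and for every vertex, the bags containing it form a connected subtree. Here bags containing vertex g are not connected in the tree, so the decomposition is invalid.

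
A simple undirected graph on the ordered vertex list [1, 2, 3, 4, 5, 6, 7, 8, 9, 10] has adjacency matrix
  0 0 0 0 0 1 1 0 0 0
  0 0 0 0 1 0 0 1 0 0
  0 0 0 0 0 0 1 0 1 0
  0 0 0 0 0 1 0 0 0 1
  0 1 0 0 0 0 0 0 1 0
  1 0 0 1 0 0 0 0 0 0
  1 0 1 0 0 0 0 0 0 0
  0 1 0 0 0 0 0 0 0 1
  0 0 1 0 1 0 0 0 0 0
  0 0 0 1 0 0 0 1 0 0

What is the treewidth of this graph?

A width-2 tree decomposition is:
Bags: B1 = {3, 7, 9}  B2 = {1, 7, 9}  B3 = {1, 6, 9}  B4 = {4, 6, 9}  B5 = {4, 9, 10}  B6 = {8, 9, 10}  B7 = {2, 8, 9}  B8 = {2, 5, 9}
Tree: B1–B2, B2–B3, B3–B4, B4–B5, B5–B6, B6–B7, B7–B8
Every bag has size at most 3, so the width is 3 − 1 = 2 and tw(G) ≤ 2. The edges 9–3–7–1–6–4–10–8–2–5–9 form a cycle, so G is not a tree and its treewidth is at least 2. The upper and lower bounds meet at 2, so that is the treewidth.

2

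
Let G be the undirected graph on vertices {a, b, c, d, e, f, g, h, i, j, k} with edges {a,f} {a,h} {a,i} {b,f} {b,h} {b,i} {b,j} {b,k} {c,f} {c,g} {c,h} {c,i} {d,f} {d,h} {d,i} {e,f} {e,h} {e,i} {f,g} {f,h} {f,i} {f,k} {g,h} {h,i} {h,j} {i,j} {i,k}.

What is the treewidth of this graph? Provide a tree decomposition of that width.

Treewidth 3.
Bags: B1 = {c, f, h, i}  B2 = {b, f, h, i}  B3 = {c, f, g, h}  B4 = {d, f, h, i}  B5 = {b, h, i, j}  B6 = {e, f, h, i}  B7 = {a, f, h, i}  B8 = {b, f, i, k}
Tree: B1–B2, B1–B3, B2–B4, B2–B5, B2–B6, B6–B7, B2–B8

Every bag has size at most 4, so the width is 4 − 1 = 3 and tw(G) ≤ 3. For the lower bound, the 4 vertices {b, h, i, j} are pairwise adjacent, and any tree decomposition puts a clique entirely inside one bag — forcing width ≥ 3. The upper and lower bounds meet at 3, so that is the treewidth.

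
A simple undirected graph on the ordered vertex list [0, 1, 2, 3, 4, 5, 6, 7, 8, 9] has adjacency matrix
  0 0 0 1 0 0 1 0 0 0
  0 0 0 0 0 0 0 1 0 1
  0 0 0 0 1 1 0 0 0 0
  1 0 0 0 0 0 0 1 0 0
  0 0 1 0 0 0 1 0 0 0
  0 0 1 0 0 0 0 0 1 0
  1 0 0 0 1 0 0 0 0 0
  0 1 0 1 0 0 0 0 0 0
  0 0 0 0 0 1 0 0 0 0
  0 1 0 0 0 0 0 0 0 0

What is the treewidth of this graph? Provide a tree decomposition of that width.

Every bag has size at most 2, so the width is 2 − 1 = 1 and tw(G) ≤ 1. Any graph with an edge has treewidth ≥ 1, and G has the edge 8–5. Therefore the treewidth is 1.

Treewidth 1.
One optimal decomposition is:
Bags: B1 = {5, 8}  B2 = {2, 5}  B3 = {2, 4}  B4 = {4, 6}  B5 = {0, 6}  B6 = {0, 3}  B7 = {3, 7}  B8 = {1, 7}  B9 = {1, 9}
Tree: B1–B2, B2–B3, B3–B4, B4–B5, B5–B6, B6–B7, B7–B8, B8–B9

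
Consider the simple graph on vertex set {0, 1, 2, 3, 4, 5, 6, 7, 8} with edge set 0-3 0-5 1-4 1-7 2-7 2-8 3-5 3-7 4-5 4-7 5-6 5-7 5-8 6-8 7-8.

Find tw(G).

A width-2 tree decomposition is:
Bags: B1 = {3, 5, 7}  B2 = {5, 7, 8}  B3 = {0, 3, 5}  B4 = {4, 5, 7}  B5 = {2, 7, 8}  B6 = {1, 4, 7}  B7 = {5, 6, 8}
Tree: B1–B2, B1–B3, B2–B4, B2–B5, B4–B6, B2–B7
The largest bag has 3 vertices, giving width 2; this decomposition certifies tw(G) ≤ 2. Conversely, {1, 4, 7} is a clique of size 3, and the vertices of any clique must share a bag in every tree decomposition; so some bag has ≥ 3 vertices and tw(G) ≥ 2. Therefore the treewidth is 2.

2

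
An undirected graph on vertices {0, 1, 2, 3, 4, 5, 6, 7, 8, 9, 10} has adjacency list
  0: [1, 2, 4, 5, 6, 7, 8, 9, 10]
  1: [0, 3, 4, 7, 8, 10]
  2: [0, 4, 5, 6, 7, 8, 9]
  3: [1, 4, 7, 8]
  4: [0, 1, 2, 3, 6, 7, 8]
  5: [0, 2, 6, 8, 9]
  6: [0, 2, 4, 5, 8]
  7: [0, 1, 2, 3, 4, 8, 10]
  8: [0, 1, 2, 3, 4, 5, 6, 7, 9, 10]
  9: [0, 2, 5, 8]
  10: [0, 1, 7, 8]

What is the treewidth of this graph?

A width-4 tree decomposition is:
Bags: B1 = {0, 2, 4, 7, 8}  B2 = {0, 1, 4, 7, 8}  B3 = {0, 2, 4, 6, 8}  B4 = {0, 1, 7, 8, 10}  B5 = {0, 2, 5, 6, 8}  B6 = {0, 2, 5, 8, 9}  B7 = {1, 3, 4, 7, 8}
Tree: B1–B2, B1–B3, B2–B4, B3–B5, B5–B6, B2–B7
The largest bag has 5 vertices, giving width 4; this decomposition certifies tw(G) ≤ 4. Conversely, {0, 1, 7, 8, 10} is a clique of size 5, and the vertices of any clique must share a bag in every tree decomposition; so some bag has ≥ 5 vertices and tw(G) ≥ 4. Hence tw(G) = 4 exactly.

4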